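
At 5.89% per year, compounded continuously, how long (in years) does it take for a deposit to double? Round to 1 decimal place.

11.8 years

e^(0.0589t) = 2, so 0.0589t = ln 2 ≈ 0.69315.
t ≈ 0.69315/0.0589 ≈ 11.7682.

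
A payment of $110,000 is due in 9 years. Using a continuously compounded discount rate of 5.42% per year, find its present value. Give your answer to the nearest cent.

P = A·e^(−rt) = 110,000·e^(−0.4878).
e^(−0.4878) ≈ 0.613975655895, so P ≈ 67,537.3221.

$67,537.32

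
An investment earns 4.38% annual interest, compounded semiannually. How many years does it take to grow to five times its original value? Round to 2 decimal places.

(1 + 0.0219)^(2t) = 5.
2t = ln 5 / ln(1 + 0.0219) ≈ 1.6094/0.0216636 ≈ 74.2921.
t ≈ 37.1461.

37.15 years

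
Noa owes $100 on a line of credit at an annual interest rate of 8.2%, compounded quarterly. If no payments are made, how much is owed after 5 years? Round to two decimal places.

Periodic rate = 8.2%/4 = 0.0205; periods = 4·5 = 20.
A = 100·(1 + 0.0205)^20 ≈ 100·1.50058355 ≈ 150.0584.

$150.06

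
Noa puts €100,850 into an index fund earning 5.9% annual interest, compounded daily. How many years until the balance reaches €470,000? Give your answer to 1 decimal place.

We need (1 + 0.000161644)^(365t) = 4.6604, so 365t = ln 4.6604 / ln 1.000162 ≈ 9522.3107.
t ≈ 9522.3107/365 = 26.0885 years.

26.1 years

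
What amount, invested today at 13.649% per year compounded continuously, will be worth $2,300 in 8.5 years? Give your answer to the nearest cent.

P = A·e^(−rt) = 2,300·e^(−1.160165).
e^(−1.160165) ≈ 0.3134344599, so P ≈ 720.8993.

$720.90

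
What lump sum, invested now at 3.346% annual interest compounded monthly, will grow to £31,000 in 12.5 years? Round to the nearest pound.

£20,416

Growth factor = (1 + 0.03346/12)^150 ≈ 1.5184164331.
P = 31,000/1.5184164331 ≈ 20,416.0067.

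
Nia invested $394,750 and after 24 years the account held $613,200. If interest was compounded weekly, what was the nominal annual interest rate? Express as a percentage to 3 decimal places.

1.835%

(1 + r/52)^1248 = 613,200/394,750 = 1.55339.
1 + r/52 = 1.55339^(1/1248) ≈ 1.000353, so r/52 ≈ 0.000352978.
r ≈ 52·0.000352978 = 1.83548%.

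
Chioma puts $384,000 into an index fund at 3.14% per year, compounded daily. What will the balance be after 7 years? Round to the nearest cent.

$478,393.25

Growth factor = (1 + 0.0314/365)^2555 ≈ 1.24581576233.
A ≈ 384,000 × 1.24581576233 ≈ 478,393.2527.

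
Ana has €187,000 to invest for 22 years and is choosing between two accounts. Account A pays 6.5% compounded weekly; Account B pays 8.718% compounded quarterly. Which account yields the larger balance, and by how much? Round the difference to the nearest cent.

Account B, by €466,243.98

A: (1 + 0.00125)^1144 ≈ 4.17496925454, so 187,000 × 4.17496925454 ≈ 780,719.2506.
B: (1 + 0.021795)^88 ≈ 6.668252574586, so 187,000 × 6.668252574586 ≈ 1,246,963.2314.
Difference ≈ 466,243.9808 in favor of B.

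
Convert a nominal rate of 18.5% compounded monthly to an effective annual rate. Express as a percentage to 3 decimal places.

20.152%

EAR = (1 + 18.5%/12)^12 − 1 = (1 + 0.0154167)^12 − 1.
(1 + 0.0154167)^12 ≈ 1.201521, so EAR ≈ 20.15212%.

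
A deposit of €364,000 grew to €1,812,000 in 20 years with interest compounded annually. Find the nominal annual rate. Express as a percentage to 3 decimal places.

The 20-period growth factor is 1,812,000/364,000 = 4.97802.
r = 4.97802^(1/20) − 1 ≈ 0.0835597, i.e. 8.35597%.

8.356%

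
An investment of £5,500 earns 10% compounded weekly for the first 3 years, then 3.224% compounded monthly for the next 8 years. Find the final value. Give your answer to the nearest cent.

£9,602.60

Phase 1: 5,500·(1 + 0.1/52)^156 ≈ 7,422.0849.
Phase 2: 7,422.0849·(1 + 0.03224/12)^96 ≈ 9,602.6024.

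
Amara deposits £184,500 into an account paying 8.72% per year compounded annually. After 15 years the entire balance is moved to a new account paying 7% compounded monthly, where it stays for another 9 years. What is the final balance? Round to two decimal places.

After 15 years at 8.72%: 184,500 × 3.504625816835 ≈ 646,603.4632.
Then 9 years at 7%: 646,603.4632 × 1.874176971861 ≈ 1,211,849.3207.

£1,211,849.32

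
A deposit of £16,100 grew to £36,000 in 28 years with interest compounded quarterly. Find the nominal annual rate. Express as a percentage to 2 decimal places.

2.88%

The 112-period growth factor is 36,000/16,100 = 2.23602.
r/4 = 2.23602^(1/112) − 1 ≈ 0.00721069, so r ≈ 4·0.00721069 = 2.88428%.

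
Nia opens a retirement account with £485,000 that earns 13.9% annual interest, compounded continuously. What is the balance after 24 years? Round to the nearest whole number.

£13,631,641

A = P·e^(rt) = 485,000·e^(0.139·24) = 485,000·e^3.336.
e^3.336 ≈ 28.106475650897, so A ≈ 13,631,640.6907.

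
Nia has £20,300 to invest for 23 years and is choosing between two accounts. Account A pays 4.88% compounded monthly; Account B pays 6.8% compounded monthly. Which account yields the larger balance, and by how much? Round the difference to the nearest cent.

Account B, by £34,339.77

Account A growth factor: (1 + 0.0488/12)^276 ≈ 3.0652341314; balance ≈ 62,224.2529.
Account B growth factor: (1 + 0.068/12)^276 ≈ 4.7568483444; balance ≈ 96,564.0214.
Account B is larger by 34,339.7685.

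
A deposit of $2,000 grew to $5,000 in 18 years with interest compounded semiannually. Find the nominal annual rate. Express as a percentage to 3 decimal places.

The 36-period growth factor is 5,000/2,000 = 2.5.
r/2 = 2.5^(1/36) − 1 ≈ 0.0257792, so r ≈ 2·0.0257792 = 5.15584%.

5.156%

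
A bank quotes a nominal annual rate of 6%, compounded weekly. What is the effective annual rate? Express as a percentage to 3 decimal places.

6.180%

One year is 52 periods at 0.00115385 each: (1 + 0.00115385)^52 ≈ 1.0618.
EAR = 1.0618 − 1 ≈ 6.17998%.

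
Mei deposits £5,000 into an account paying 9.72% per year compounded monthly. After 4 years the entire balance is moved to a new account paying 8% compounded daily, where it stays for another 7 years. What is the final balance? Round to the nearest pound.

Phase 1: 5,000·(1 + 0.0081)^48 ≈ 7,364.5042.
Phase 2: 7,364.5042·(1 + 0.08/365)^2555 ≈ 12,892.0438.

£12,892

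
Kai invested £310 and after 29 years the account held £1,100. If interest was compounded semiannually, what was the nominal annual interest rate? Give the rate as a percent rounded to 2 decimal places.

4.42%

The 58-period growth factor is 1,100/310 = 3.54839.
r/2 = 3.54839^(1/58) − 1 ≈ 0.0220762, so r ≈ 2·0.0220762 = 4.41525%.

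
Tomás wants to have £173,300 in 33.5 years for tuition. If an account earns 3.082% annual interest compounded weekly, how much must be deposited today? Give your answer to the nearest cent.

Growth factor = (1 + 0.03082/52)^1742 ≈ 2.80713433206.
P = 173,300/2.80713433206 ≈ 61,735.5564.

£61,735.56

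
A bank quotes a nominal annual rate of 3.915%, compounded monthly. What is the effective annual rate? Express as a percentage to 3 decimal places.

EAR = (1 + 3.915%/12)^12 − 1 = (1 + 0.0032625)^12 − 1.
(1 + 0.0032625)^12 ≈ 1.03986, so EAR ≈ 3.98602%.

3.986%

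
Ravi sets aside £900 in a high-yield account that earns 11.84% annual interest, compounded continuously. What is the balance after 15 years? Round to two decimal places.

£5,315.57

A = P·e^(rt) = 900·e^(0.1184·15) = 900·e^1.776.
e^1.776 ≈ 5.906184369, so A ≈ 5,315.5659.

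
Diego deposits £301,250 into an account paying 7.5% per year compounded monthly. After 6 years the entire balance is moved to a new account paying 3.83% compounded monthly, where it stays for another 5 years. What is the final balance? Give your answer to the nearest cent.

£571,197.55

After 6 years at 7.5%: 301,250 × 1.56611743009 ≈ 471,792.8758.
Then 5 years at 3.83%: 471,792.8758 × 1.21069557113 ≈ 571,197.5452.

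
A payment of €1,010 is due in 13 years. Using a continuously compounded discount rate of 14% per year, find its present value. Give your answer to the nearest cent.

€163.65

P = A·e^(−rt) = 1,010·e^(−1.82).
e^(−1.82) ≈ 0.1620257509, so P ≈ 163.6460.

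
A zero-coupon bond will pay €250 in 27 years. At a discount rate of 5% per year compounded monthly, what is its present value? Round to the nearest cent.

€64.99

Periodic rate = 5%/12 = 0.00416667; 324 periods.
P = 250/(1 + 0.05/12)^324 ≈ 250/3.84662172 ≈ 64.9921.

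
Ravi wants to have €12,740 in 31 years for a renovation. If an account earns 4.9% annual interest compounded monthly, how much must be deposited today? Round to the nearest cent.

Periodic rate = 4.9%/12 = 0.00408333; 372 periods.
P = 12,740/(1 + 0.049/12)^372 ≈ 12,740/4.5535498927 ≈ 2,797.8172.

€2,797.82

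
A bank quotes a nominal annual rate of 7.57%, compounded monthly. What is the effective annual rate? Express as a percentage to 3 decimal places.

EAR = (1 + 7.57%/12)^12 − 1 = (1 + 0.00630833)^12 − 1.
(1 + 0.00630833)^12 ≈ 1.078382, so EAR ≈ 7.83825%.

7.838%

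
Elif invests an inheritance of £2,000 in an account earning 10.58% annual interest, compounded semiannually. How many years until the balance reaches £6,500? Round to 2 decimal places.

We need (1 + 0.0529)^(2t) = 3.25, so 2t = ln 3.25 / ln 1.0529 ≈ 22.8651.
t ≈ 22.8651/2 = 11.4325 years.

11.43 years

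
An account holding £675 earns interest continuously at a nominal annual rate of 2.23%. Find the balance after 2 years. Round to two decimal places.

£705.79

A = P·e^(rt) = 675·e^(0.0223·2) = 675·e^0.0446.
e^0.0446 ≈ 1.04560953, so A ≈ 705.7864.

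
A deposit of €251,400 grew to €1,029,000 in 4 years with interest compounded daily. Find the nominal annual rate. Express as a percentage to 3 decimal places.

35.249%

(1 + r/365)^1460 = 1,029,000/251,400 = 4.09308.
1 + r/365 = 4.09308^(1/1460) ≈ 1.000966, so r/365 ≈ 0.000965738.
r ≈ 365·0.000965738 = 35.24945%.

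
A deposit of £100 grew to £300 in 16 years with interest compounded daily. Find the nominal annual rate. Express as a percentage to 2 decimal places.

6.87%

(1 + r/365)^5840 = 300/100 = 3.
1 + r/365 = 3^(1/5840) ≈ 1.000188, so r/365 ≈ 0.000188136.
r ≈ 365·0.000188136 = 6.86697%.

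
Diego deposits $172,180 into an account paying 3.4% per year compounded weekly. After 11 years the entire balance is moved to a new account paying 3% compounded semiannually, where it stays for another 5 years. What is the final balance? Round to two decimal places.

$290,413.09

Phase 1: 172,180·(1 + 0.034/52)^572 ≈ 250,239.4414.
Phase 2: 250,239.4414·(1 + 0.015)^10 ≈ 290,413.0878.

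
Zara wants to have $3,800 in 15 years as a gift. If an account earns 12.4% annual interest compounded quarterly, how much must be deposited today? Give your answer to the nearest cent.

Periodic rate = 12.4%/4 = 0.031; 60 periods.
P = 3,800/(1 + 0.031)^60 ≈ 3,800/6.244819888 ≈ 608.5043.

$608.50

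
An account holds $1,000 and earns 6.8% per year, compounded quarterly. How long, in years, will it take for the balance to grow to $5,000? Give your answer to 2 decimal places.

(1 + 0.017)^(4t) = 5,000/1,000 = 5.
4t·ln(1 + 0.017) = ln(5); 4t = 1.6094/0.0168571 ≈ 95.4753.
t ≈ 23.8688 years.

23.87 years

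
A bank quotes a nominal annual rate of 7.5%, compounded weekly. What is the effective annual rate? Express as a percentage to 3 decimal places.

7.783%

One year is 52 periods at 0.00144231 each: (1 + 0.00144231)^52 ≈ 1.077826.
EAR = 1.077826 − 1 ≈ 7.78259%.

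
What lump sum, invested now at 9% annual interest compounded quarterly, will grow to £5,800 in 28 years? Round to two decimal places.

£479.88

Growth factor = (1 + 0.0225)^112 ≈ 12.08624707.
P = 5,800/12.08624707 ≈ 479.8843.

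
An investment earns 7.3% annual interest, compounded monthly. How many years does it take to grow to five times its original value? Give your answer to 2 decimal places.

(1 + 0.00608333)^(12t) = 5.
12t = ln 5 / ln(1 + 0.00608333) ≈ 1.6094/0.0060649 ≈ 265.3690.
t ≈ 22.1141.

22.11 years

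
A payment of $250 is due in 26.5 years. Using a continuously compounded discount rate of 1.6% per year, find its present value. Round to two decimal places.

P = A·e^(−rt) = 250·e^(−0.424).
e^(−0.424) ≈ 0.654423882, so P ≈ 163.6060.

$163.61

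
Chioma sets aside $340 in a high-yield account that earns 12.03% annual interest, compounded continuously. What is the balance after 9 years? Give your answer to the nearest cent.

A = P·e^(rt) = 340·e^(0.1203·9) = 340·e^1.0827.
e^1.0827 ≈ 2.952640929, so A ≈ 1,003.8979.

$1,003.90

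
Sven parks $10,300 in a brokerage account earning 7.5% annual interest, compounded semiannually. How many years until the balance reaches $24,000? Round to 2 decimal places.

(1 + 0.0375)^(2t) = 24,000/10,300 = 2.3301.
2t·ln(1 + 0.0375) = ln(2.3301); 2t = 0.84591/0.036814 ≈ 22.9780.
t ≈ 11.4890 years.

11.49 years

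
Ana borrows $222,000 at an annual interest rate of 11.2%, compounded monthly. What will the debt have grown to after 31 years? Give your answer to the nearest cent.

Periodic rate = 11.2%/12 = 0.00933333; periods = 12·31 = 372.
A = 222,000·(1 + 0.112/12)^372 ≈ 222,000·31.68671314853 ≈ 7,034,450.3190.

$7,034,450.32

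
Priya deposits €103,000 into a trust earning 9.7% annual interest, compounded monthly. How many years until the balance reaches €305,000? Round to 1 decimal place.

(1 + 0.00808333)^(12t) = 305,000/103,000 = 2.9612.
12t·ln(1 + 0.00808333) = ln(2.9612); 12t = 1.0856/0.00805084 ≈ 134.8410.
t ≈ 11.2367 years.

11.2 years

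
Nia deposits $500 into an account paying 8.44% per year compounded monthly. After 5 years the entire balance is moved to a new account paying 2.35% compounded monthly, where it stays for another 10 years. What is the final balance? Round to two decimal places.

After 5 years at 8.44%: 500 × 1.52275758 ≈ 761.3788.
Then 10 years at 2.35%: 761.3788 × 1.26461812 ≈ 962.8534.

$962.85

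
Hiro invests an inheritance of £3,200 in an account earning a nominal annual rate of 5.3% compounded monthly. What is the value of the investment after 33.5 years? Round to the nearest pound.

£18,817

Growth factor = (1 + 0.053/12)^402 ≈ 5.8801990355.
A ≈ 3,200 × 5.8801990355 ≈ 18,816.6369.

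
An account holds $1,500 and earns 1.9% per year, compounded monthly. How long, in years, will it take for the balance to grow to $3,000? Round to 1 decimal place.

36.5 years

(1 + 0.00158333)^(12t) = 3,000/1,500 = 2.
12t·ln(1 + 0.00158333) = ln(2); 12t = 0.69315/0.00158208 ≈ 438.1236.
t ≈ 36.5103 years.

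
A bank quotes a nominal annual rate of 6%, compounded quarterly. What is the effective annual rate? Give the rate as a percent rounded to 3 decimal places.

6.136%

EAR = (1 + 6%/4)^4 − 1 = (1 + 0.015)^4 − 1.
(1 + 0.015)^4 ≈ 1.061364, so EAR ≈ 6.13636%.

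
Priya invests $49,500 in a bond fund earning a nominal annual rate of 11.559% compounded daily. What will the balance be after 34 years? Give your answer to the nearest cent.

Periodic rate = 11.559%/365 = 0.000316685; periods = 365·34 = 12410.
A = 49,500·(1 + 0.11559/365)^12410 ≈ 49,500·50.87836763942 ≈ 2,518,479.1982.

$2,518,479.20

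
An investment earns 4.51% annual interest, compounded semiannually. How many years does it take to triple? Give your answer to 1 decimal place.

(1 + 0.02255)^(2t) = 3.
2t = ln 3 / ln(1 + 0.02255) ≈ 1.0986/0.0222995 ≈ 49.2662.
t ≈ 24.6331.

24.6 years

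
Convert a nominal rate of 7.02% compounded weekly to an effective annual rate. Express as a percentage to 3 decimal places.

7.267%

One year is 52 periods at 0.00135 each: (1 + 0.00135)^52 ≈ 1.072672.
EAR = 1.072672 − 1 ≈ 7.26719%.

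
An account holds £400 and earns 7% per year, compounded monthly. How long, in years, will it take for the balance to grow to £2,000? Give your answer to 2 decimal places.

(1 + 0.00583333)^(12t) = 2,000/400 = 5.
12t·ln(1 + 0.00583333) = ln(5); 12t = 1.6094/0.00581639 ≈ 276.7076.
t ≈ 23.0590 years.

23.06 years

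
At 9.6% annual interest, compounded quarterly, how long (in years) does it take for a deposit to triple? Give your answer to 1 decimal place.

11.6 years

(1 + 0.024)^(4t) = 3.
4t = ln 3 / ln(1 + 0.024) ≈ 1.0986/0.0237165 ≈ 46.3226.
t ≈ 11.5807.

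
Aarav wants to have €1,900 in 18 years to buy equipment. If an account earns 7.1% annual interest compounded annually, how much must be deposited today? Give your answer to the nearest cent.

€552.77

Growth factor = (1 + 0.071)^18 ≈ 3.43724489.
P = 1,900/3.43724489 ≈ 552.7683.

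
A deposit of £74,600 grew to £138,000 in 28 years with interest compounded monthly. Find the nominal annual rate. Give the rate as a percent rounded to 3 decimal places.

2.199%

(1 + r/12)^336 = 138,000/74,600 = 1.84987.
1 + r/12 = 1.84987^(1/336) ≈ 1.001832, so r/12 ≈ 0.00183237.
r ≈ 12·0.00183237 = 2.19884%.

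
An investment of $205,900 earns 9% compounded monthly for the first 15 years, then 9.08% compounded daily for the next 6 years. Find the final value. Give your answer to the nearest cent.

$1,362,512.27

Phase 1: 205,900·(1 + 0.0075)^180 ≈ 790,253.1088.
Phase 2: 790,253.1088·(1 + 0.0908/365)^2190 ≈ 1,362,512.2701.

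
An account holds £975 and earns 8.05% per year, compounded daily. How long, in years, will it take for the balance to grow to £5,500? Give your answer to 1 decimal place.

(1 + 0.000220548)^(365t) = 5,500/975 = 5.641.
365t·ln(1 + 0.000220548) = ln(5.641); 365t = 1.7301/0.000220524 ≈ 7845.2632.
t ≈ 21.4939 years.

21.5 years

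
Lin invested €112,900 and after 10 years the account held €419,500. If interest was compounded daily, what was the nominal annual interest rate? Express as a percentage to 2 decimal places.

13.13%

(1 + r/365)^3650 = 419,500/112,900 = 3.71568.
1 + r/365 = 3.71568^(1/3650) ≈ 1.00036, so r/365 ≈ 0.00035967.
r ≈ 365·0.00035967 = 13.12797%.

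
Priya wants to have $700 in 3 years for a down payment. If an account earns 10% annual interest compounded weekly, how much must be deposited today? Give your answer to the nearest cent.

Growth factor = (1 + 0.1/52)^156 ≈ 1.34946998.
P = 700/1.34946998 ≈ 518.7222.

$518.72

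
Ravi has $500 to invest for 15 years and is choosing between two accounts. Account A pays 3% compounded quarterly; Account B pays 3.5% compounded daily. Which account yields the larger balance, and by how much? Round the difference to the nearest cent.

Account B, by $62.37

A: (1 + 0.0075)^60 ≈ 1.56568103, so 500 × 1.56568103 ≈ 782.8405.
B: (1 + 0.035/365)^5475 ≈ 1.6904163, so 500 × 1.6904163 ≈ 845.2082.
Difference ≈ 62.3676 in favor of B.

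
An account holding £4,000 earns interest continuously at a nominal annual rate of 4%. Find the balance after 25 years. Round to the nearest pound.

A = P·e^(rt) = 4,000·e^(0.04·25) = 4,000·e^1.
e^1 ≈ 2.7182818285, so A ≈ 10,873.1273.

£10,873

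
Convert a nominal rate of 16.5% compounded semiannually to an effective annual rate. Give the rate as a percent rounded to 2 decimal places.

EAR = (1 + 16.5%/2)^2 − 1 = (1 + 0.0825)^2 − 1.
(1 + 0.0825)^2 ≈ 1.171806, so EAR ≈ 17.18062%.

17.18%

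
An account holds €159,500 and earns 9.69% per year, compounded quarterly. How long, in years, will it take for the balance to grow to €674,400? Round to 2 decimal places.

15.06 years

We need (1 + 0.024225)^(4t) = 4.2282, so 4t = ln 4.2282 / ln 1.024225 ≈ 60.2342.
t ≈ 60.2342/4 = 15.0585 years.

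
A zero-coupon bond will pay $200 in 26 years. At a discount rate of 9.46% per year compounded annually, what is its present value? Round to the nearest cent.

$19.07

Annual rate = 9.46% = 0.0946; 26 periods.
P = 200/(1 + 0.0946)^26 ≈ 200/10.4867651 ≈ 19.0717.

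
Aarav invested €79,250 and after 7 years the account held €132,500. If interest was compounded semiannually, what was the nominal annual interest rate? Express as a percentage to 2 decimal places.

(1 + r/2)^14 = 132,500/79,250 = 1.67192.
1 + r/2 = 1.67192^(1/14) ≈ 1.037395, so r/2 ≈ 0.0373947.
r ≈ 2·0.0373947 = 7.47895%.

7.48%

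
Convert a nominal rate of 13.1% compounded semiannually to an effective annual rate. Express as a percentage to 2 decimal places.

13.53%

One year is 2 periods at 0.0655 each: (1 + 0.0655)^2 ≈ 1.13529.
EAR = 1.13529 − 1 ≈ 13.52903%.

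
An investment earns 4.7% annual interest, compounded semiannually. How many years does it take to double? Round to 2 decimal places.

(1 + 0.0235)^(2t) = 2.
2t = ln 2 / ln(1 + 0.0235) ≈ 0.69315/0.0232281 ≈ 29.8409.
t ≈ 14.9204.

14.92 years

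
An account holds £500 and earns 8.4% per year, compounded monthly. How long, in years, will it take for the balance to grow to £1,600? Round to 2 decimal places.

(1 + 0.007)^(12t) = 1,600/500 = 3.2.
12t·ln(1 + 0.007) = ln(3.2); 12t = 1.1632/0.00697561 ≈ 166.7453.
t ≈ 13.8954 years.

13.90 years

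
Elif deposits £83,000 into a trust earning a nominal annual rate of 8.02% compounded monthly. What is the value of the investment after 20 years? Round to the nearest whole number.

Growth factor = (1 + 0.0802/12)^240 ≈ 4.94641825353.
A ≈ 83,000 × 4.94641825353 ≈ 410,552.7150.

£410,553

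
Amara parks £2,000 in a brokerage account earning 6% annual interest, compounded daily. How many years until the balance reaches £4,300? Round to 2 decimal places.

12.76 years

We need (1 + 0.000164384)^(365t) = 2.15, so 365t = ln 2.15 / ln 1.000164 ≈ 4656.9788.
t ≈ 4656.9788/365 = 12.7588 years.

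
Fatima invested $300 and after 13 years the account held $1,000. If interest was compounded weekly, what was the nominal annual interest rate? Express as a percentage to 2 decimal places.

9.27%

The 676-period growth factor is 1,000/300 = 3.33333.
r/52 = 3.33333^(1/676) − 1 ≈ 0.00178261, so r ≈ 52·0.00178261 = 9.26958%.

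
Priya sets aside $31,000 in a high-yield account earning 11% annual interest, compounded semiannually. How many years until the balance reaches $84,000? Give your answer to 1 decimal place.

(1 + 0.055)^(2t) = 84,000/31,000 = 2.7097.
2t·ln(1 + 0.055) = ln(2.7097); 2t = 0.99683/0.0535408 ≈ 18.6181.
t ≈ 9.3091 years.

9.3 years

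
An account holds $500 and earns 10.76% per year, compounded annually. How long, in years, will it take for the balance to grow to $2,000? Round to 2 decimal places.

We need (1 + 0.1076)^t = 4, so t = ln 4 / ln 1.1076 ≈ 13.5651.

13.57 years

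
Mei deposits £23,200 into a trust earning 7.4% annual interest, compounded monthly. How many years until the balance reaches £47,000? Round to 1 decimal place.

We need (1 + 0.00616667)^(12t) = 2.0259, so 12t = ln 2.0259 / ln 1.006167 ≈ 114.8384.
t ≈ 114.8384/12 = 9.5699 years.

9.6 years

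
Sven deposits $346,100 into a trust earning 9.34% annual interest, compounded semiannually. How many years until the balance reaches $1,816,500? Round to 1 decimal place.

18.2 years

(1 + 0.0467)^(2t) = 1,816,500/346,100 = 5.2485.
2t·ln(1 + 0.0467) = ln(5.2485); 2t = 1.6579/0.0456424 ≈ 36.3246.
t ≈ 18.1623 years.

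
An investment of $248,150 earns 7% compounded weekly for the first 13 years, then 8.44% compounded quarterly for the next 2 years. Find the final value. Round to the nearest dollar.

After 13 years at 7%: 248,150 × 2.48280271511 ≈ 616,107.4938.
Then 2 years at 8.44%: 616,107.4938 × 1.18180605167 ≈ 728,119.5646.

$728,120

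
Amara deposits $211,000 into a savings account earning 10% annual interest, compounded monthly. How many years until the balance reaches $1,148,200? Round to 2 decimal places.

17.01 years

We need (1 + 0.00833333)^(12t) = 5.4417, so 12t = ln 5.4417 / ln 1.008333 ≈ 204.1370.
t ≈ 204.1370/12 = 17.0114 years.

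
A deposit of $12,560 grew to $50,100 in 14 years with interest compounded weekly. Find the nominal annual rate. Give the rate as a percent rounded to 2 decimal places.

9.89%

(1 + r/52)^728 = 50,100/12,560 = 3.98885.
1 + r/52 = 3.98885^(1/728) ≈ 1.001902, so r/52 ≈ 0.00190222.
r ≈ 52·0.00190222 = 9.89157%.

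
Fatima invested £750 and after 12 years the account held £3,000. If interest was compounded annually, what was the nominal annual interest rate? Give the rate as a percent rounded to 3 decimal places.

(1 + r)^12 = 3,000/750 = 4.
1 + r = 4^(1/12) ≈ 1.122462, so r ≈ 0.122462.
r ≈ 12.24620%.

12.246%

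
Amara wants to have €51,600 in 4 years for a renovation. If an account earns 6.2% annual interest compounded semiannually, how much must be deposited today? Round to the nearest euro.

€40,419

Periodic rate = 6.2%/2 = 0.031; 8 periods.
P = 51,600/(1 + 0.031)^8 ≈ 51,600/1.2766425708 ≈ 40,418.5174.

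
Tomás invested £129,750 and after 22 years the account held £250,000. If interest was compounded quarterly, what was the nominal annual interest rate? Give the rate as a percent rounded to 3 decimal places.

2.992%

The 88-period growth factor is 250,000/129,750 = 1.92678.
r/4 = 1.92678^(1/88) − 1 ≈ 0.0074807, so r ≈ 4·0.0074807 = 2.99228%.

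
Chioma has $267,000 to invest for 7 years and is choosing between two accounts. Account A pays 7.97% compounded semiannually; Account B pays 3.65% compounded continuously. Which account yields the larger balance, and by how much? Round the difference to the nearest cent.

Account A, by $116,699.31

A: (1 + 0.03985)^14 ≈ 1.72818306946, so 267,000 × 1.72818306946 ≈ 461,424.8795.
B: e^(0.0365·7) = e^0.2555 ≈ 1.29110701302, so 267,000 × 1.29110701302 ≈ 344,725.5725.
Difference ≈ 116,699.3071 in favor of A.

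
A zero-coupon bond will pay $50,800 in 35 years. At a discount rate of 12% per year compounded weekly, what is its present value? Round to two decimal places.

Growth factor = (1 + 0.12/52)^1820 ≈ 66.36443456.
P = 50,800/66.36443456 ≈ 765.4702.

$765.47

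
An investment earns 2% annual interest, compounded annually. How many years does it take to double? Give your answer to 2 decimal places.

35.00 years

(1 + 0.02)^t = 2.
t = ln 2 / ln(1 + 0.02) ≈ 0.69315/0.0198026 ≈ 35.0028.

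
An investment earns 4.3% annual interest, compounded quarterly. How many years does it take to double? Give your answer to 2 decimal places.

(1 + 0.01075)^(4t) = 2.
4t = ln 2 / ln(1 + 0.01075) ≈ 0.69315/0.0106926 ≈ 64.8248.
t ≈ 16.2062.

16.21 years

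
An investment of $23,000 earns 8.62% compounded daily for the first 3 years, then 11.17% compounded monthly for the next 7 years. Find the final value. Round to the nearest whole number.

$64,868

After 3 years at 8.62%: 23,000 × 1.295076114 ≈ 29,786.7506.
Then 7 years at 11.17%: 29,786.7506 × 2.177730617 ≈ 64,867.5188.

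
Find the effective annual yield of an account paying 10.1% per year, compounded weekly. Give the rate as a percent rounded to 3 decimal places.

10.617%

One year is 52 periods at 0.00194231 each: (1 + 0.00194231)^52 ≈ 1.106168.
EAR = 1.106168 − 1 ≈ 10.61683%.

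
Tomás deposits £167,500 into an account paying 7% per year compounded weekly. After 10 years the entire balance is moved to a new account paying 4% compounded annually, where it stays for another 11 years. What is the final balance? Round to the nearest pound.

£519,019

After 10 years at 7%: 167,500 × 2.01280499383 ≈ 337,144.8365.
Then 11 years at 4%: 337,144.8365 × 1.53945405632 ≈ 519,018.9861.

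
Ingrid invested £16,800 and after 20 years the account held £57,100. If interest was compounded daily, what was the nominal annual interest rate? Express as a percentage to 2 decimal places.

(1 + r/365)^7300 = 57,100/16,800 = 3.39881.
1 + r/365 = 3.39881^(1/7300) ≈ 1.000168, so r/365 ≈ 0.000167607.
r ≈ 365·0.000167607 = 6.11764%.

6.12%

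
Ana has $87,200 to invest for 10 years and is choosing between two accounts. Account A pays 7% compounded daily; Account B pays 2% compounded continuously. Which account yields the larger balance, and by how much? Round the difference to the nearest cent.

Account A growth factor: (1 + 0.07/365)^3650 ≈ 2.01361755958; balance ≈ 175,587.4512.
Account B growth factor: e^(0.02·10) = e^0.2 ≈ 1.22140275816; balance ≈ 106,506.3205.
Account A is larger by 69,081.1307.

Account A, by $69,081.13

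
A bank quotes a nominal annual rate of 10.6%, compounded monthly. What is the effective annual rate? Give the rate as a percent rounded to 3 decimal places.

11.130%

EAR = (1 + 10.6%/12)^12 − 1 = (1 + 0.00883333)^12 − 1.
(1 + 0.00883333)^12 ≈ 1.111305, so EAR ≈ 11.13045%.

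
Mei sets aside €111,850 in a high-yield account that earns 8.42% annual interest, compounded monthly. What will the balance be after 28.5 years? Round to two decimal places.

Growth factor = (1 + 0.0842/12)^342 ≈ 10.92791176272.
A ≈ 111,850 × 10.92791176272 ≈ 1,222,286.9307.

€1,222,286.93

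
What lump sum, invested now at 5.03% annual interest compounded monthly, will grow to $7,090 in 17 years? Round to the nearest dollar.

Growth factor = (1 + 0.0503/12)^204 ≈ 2.347410593.
P = 7,090/2.347410593 ≈ 3,020.3493.

$3,020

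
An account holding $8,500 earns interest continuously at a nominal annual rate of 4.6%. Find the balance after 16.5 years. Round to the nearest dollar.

A = P·e^(rt) = 8,500·e^(0.046·16.5) = 8,500·e^0.759.
e^0.759 ≈ 2.1361390131, so A ≈ 18,157.1816.

$18,157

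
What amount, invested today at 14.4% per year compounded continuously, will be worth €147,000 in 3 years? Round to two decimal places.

€95,433.78

P = A·e^(−rt) = 147,000·e^(−0.432).
e^(−0.432) ≈ 0.649209376685, so P ≈ 95,433.7784.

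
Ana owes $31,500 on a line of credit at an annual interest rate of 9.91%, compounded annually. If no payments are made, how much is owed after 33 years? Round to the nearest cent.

Annual rate = 9.91% = 0.0991; years = 33.
A = 31,500·(1 + 0.0991)^33 ≈ 31,500·22.6062153072 ≈ 712,095.7822.

$712,095.78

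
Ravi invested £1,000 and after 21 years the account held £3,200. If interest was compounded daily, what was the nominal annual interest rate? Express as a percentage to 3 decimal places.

The 7665-period growth factor is 3,200/1,000 = 3.2.
r/365 = 3.2^(1/7665) − 1 ≈ 0.00015176, so r ≈ 365·0.00015176 = 5.53923%.

5.539%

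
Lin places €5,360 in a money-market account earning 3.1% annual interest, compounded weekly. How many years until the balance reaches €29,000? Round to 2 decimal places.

(1 + 0.000596154)^(52t) = 29,000/5,360 = 5.4104.
52t·ln(1 + 0.000596154) = ln(5.4104); 52t = 1.6883/0.000595976 ≈ 2832.8846.
t ≈ 54.4786 years.

54.48 years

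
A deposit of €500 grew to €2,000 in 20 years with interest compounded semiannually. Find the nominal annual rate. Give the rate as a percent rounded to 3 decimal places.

(1 + r/2)^40 = 2,000/500 = 4.
1 + r/2 = 4^(1/40) ≈ 1.035265, so r/2 ≈ 0.0352649.
r ≈ 2·0.0352649 = 7.05298%.

7.053%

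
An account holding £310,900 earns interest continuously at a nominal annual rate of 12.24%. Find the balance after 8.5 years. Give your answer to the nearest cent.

A = P·e^(rt) = 310,900·e^(0.1224·8.5) = 310,900·e^1.0404.
e^1.0404 ≈ 2.83034892752, so A ≈ 879,955.4816.

£879,955.48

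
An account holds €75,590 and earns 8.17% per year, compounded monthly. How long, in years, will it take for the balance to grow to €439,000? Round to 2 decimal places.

(1 + 0.00680833)^(12t) = 439,000/75,590 = 5.8076.
12t·ln(1 + 0.00680833) = ln(5.8076); 12t = 1.7592/0.00678526 ≈ 259.2642.
t ≈ 21.6054 years.

21.61 years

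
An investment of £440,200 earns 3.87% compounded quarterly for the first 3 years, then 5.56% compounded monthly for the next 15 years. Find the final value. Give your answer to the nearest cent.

After 3 years at 3.87%: 440,200 × 1.122481615923 ≈ 494,116.4073.
Then 15 years at 5.56%: 494,116.4073 × 2.298079668338 ≈ 1,135,518.8695.

£1,135,518.87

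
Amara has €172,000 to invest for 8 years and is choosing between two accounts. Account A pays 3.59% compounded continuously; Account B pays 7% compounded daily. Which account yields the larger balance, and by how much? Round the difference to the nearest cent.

Account B, by €71,876.70

Account A growth factor: e^(0.0359·8) = e^0.2872 ≈ 1.33269072497; balance ≈ 229,222.8047.
Account B growth factor: (1 + 0.07/365)^2920 ≈ 1.75057850612; balance ≈ 301,099.5031.
Account B is larger by 71,876.6984.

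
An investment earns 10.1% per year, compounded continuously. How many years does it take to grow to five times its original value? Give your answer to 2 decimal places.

e^(0.101t) = 5, so 0.101t = ln 5 ≈ 1.6094.
t ≈ 1.6094/0.101 ≈ 15.9350.

15.94 years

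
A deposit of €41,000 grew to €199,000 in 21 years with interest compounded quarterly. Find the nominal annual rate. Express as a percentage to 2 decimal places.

The 84-period growth factor is 199,000/41,000 = 4.85366.
r/4 = 4.85366^(1/84) − 1 ≈ 0.0189843, so r ≈ 4·0.0189843 = 7.59372%.

7.59%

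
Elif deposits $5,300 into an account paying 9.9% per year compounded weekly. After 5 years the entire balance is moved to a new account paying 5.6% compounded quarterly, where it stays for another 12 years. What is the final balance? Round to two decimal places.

Phase 1: 5,300·(1 + 0.099/52)^260 ≈ 8,690.5499.
Phase 2: 8,690.5499·(1 + 0.014)^48 ≈ 16,938.2718.

$16,938.27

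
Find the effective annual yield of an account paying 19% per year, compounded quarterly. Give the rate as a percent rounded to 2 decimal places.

20.40%

One year is 4 periods at 0.0475 each: (1 + 0.0475)^4 ≈ 1.203971.
EAR = 1.203971 − 1 ≈ 20.39713%.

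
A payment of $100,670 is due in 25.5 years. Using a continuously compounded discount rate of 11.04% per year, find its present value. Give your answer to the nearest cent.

P = A·e^(−rt) = 100,670·e^(−2.8152).
e^(−2.8152) ≈ 0.0598927389944, so P ≈ 6,029.4020.

$6,029.40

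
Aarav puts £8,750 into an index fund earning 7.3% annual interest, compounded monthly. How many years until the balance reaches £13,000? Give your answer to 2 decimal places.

(1 + 0.00608333)^(12t) = 13,000/8,750 = 1.4857.
12t·ln(1 + 0.00608333) = ln(1.4857); 12t = 0.3959/0.0060649 ≈ 65.2765.
t ≈ 5.4397 years.

5.44 years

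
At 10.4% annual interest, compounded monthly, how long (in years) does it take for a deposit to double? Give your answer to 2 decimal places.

6.69 years

(1 + 0.00866667)^(12t) = 2.
12t = ln 2 / ln(1 + 0.00866667) ≈ 0.69315/0.00862933 ≈ 80.3246.
t ≈ 6.6937.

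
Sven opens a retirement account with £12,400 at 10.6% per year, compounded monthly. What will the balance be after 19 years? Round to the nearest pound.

Growth factor = (1 + 0.106/12)^228 ≈ 7.4272589297.
A ≈ 12,400 × 7.4272589297 ≈ 92,098.0107.

£92,098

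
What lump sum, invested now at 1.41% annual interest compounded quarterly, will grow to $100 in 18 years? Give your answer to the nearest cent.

$77.62

Periodic rate = 1.41%/4 = 0.003525; 72 periods.
P = 100/(1 + 0.003525)^72 ≈ 100/1.2883389 ≈ 77.6193.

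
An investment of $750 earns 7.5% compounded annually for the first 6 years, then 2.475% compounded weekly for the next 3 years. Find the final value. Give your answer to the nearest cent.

After 6 years at 7.5%: 750 × 1.543301526 ≈ 1,157.4761.
Then 3 years at 2.475%: 1,157.4761 × 1.077057015 ≈ 1,246.6678.

$1,246.67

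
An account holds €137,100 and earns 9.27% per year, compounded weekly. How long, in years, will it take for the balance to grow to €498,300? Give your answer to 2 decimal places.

We need (1 + 0.00178269)^(52t) = 3.6346, so 52t = ln 3.6346 / ln 1.001783 ≈ 724.5455.
t ≈ 724.5455/52 = 13.9336 years.

13.93 years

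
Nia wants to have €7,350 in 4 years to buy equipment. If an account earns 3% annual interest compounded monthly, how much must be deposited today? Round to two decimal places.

Growth factor = (1 + 0.0025)^48 ≈ 1.127328021.
P = 7,350/1.127328021 ≈ 6,519.8415.

€6,519.84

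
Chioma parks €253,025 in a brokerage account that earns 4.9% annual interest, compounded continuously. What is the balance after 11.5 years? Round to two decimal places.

€444,517.00

A = P·e^(rt) = 253,025·e^(0.049·11.5) = 253,025·e^0.5635.
e^0.5635 ≈ 1.75681058944, so A ≈ 444,516.9994.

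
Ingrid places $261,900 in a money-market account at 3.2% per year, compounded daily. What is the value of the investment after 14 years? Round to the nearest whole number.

Growth factor = (1 + 0.032/365)^5110 ≈ 1.56514796022.
A ≈ 261,900 × 1.56514796022 ≈ 409,912.2508.

$409,912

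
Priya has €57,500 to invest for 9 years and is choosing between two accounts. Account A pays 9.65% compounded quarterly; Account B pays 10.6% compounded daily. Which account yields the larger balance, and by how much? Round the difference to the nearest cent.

Account B, by €13,617.63

Account A growth factor: (1 + 0.024125)^36 ≈ 2.35888540457; balance ≈ 135,635.9108.
Account B growth factor: (1 + 0.106/365)^3285 ≈ 2.59571368204; balance ≈ 149,253.5367.
Account B is larger by 13,617.6260.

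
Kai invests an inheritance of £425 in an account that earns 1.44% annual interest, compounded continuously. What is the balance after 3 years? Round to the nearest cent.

£443.76

A = P·e^(rt) = 425·e^(0.0144·3) = 425·e^0.0432.
e^0.0432 ≈ 1.0441467, so A ≈ 443.7623.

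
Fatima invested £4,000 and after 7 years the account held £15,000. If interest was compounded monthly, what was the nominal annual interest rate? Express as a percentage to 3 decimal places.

19.032%

The 84-period growth factor is 15,000/4,000 = 3.75.
r/12 = 3.75^(1/84) − 1 ≈ 0.0158596, so r ≈ 12·0.0158596 = 19.03157%.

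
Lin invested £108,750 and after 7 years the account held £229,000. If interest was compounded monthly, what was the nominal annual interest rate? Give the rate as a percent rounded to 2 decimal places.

10.69%

(1 + r/12)^84 = 229,000/108,750 = 2.10575.
1 + r/12 = 2.10575^(1/84) ≈ 1.008905, so r/12 ≈ 0.00890453.
r ≈ 12·0.00890453 = 10.68544%.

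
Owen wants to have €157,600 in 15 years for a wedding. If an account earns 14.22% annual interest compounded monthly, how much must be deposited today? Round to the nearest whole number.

€18,908

Growth factor = (1 + 0.01185)^180 ≈ 8.33497849734.
P = 157,600/8.33497849734 ≈ 18,908.2671.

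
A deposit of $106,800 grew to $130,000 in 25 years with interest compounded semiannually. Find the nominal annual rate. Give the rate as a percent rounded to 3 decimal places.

0.788%

The 50-period growth factor is 130,000/106,800 = 1.21723.
r/2 = 1.21723^(1/50) − 1 ≈ 0.00393927, so r ≈ 2·0.00393927 = 0.78785%.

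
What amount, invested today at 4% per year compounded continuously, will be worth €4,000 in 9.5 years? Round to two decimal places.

€2,735.45

P = A·e^(−rt) = 4,000·e^(−0.38).
e^(−0.38) ≈ 0.6838614092, so P ≈ 2,735.4456.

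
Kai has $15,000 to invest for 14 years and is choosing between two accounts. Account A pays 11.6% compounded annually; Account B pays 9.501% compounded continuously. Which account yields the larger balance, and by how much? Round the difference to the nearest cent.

Account A, by $13,001.64

A: (1 + 0.116)^14 ≈ 4.6483489658, so 15,000 × 4.6483489658 ≈ 69,725.2345.
B: e^(0.09501·14) = e^1.33014 ≈ 3.7815727707, so 15,000 × 3.7815727707 ≈ 56,723.5916.
Difference ≈ 13,001.6429 in favor of A.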